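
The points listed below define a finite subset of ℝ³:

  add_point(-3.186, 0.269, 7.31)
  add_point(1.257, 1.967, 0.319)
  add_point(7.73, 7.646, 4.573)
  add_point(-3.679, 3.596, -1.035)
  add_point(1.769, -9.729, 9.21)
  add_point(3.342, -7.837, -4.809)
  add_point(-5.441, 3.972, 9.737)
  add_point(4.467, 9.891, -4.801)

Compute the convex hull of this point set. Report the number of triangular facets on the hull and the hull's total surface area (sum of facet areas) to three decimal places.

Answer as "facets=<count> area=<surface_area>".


Hull vertices (7/8): indices [0, 2, 3, 4, 5, 6, 7].

Area of each hull facet:
  f1: (p4, p2, p6) → 110.7108
  f2: (p5, p4, p2) → 123.7029
  f3: (p7, p2, p6) → 74.0562
  f4: (p7, p5, p2) → 88.5691
  f5: (p0, p4, p6) → 17.7721
  f6: (p3, p7, p6) → 53.7863
  f7: (p3, p7, p5) → 76.3909
  f8: (p3, p0, p6) → 22.0904
  f9: (p3, p5, p4) → 96.9040
  f10: (p3, p0, p4) → 43.9118
Σ area = 707.895

Euler characteristic 7−15+10 = 2 ✓

facets=10 area=707.895


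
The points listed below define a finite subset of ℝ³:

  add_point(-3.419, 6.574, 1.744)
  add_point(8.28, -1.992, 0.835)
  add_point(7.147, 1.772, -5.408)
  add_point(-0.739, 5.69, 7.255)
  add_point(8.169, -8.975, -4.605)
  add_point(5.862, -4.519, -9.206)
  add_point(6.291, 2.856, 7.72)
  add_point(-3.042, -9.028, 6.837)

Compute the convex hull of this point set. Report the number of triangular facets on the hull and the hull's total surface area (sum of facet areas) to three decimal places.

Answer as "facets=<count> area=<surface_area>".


8 of the 8 inputs are extreme points: [0, 1, 2, 3, 4, 5, 6, 7].

Area of each hull facet:
  f1: (p5, p7, p0) → 136.1051
  f2: (p4, p5, p7) → 52.8281
  f3: (p4, p6, p1) → 14.2605
  f4: (p4, p6, p7) → 111.5095
  f5: (p3, p7, p0) → 46.0802
  f6: (p3, p6, p0) → 20.2430
  f7: (p3, p6, p7) → 55.1513
  f8: (p2, p6, p1) → 29.8709
  f9: (p2, p4, p1) → 32.4207
  f10: (p2, p4, p5) → 25.1082
  f11: (p2, p5, p0) → 45.8941
  f12: (p2, p6, p0) → 71.9207
Σ area = 641.392

Euler characteristic 8−18+12 = 2 ✓

facets=12 area=641.392


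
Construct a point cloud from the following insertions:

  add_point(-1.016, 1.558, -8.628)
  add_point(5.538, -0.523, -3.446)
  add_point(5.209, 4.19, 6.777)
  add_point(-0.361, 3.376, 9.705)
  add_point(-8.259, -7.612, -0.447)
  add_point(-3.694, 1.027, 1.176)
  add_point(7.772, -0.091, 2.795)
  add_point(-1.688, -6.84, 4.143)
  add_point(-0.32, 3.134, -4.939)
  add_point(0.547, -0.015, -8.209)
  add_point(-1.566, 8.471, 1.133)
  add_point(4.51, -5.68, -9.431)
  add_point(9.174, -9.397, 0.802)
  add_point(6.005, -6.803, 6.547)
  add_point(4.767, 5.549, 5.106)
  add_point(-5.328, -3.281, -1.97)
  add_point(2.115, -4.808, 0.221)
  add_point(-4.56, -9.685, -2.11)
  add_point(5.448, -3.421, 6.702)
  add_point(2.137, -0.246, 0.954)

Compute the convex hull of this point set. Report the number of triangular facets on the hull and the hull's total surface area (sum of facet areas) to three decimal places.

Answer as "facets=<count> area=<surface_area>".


facets=22 area=843.532

Points on the hull: [0, 1, 2, 3, 4, 6, 7, 10, 11, 12, 13, 14, 17] (13 of 20).

Triangle areas on the boundary:
  f1: (p3, p10, p4) → 82.5041
  f2: (p17, p11, p12) → 69.0164
  f3: (p0, p10, p4) → 84.7858
  f4: (p0, p17, p4) → 30.6751
  f5: (p0, p17, p11) → 54.6920
  f6: (p1, p0, p10) → 48.9056
  f7: (p1, p0, p11) → 31.5262
  f8: (p13, p17, p12) → 47.7932
  f9: (p14, p3, p10) → 28.7209
  f10: (p14, p1, p10) → 41.8243
  f11: (p7, p17, p4) → 16.7182
  f12: (p7, p13, p17) → 23.5345
  f13: (p7, p3, p4) → 42.1664
  f14: (p7, p13, p3) → 45.6346
  f15: (p6, p14, p1) → 21.9936
  f16: (p6, p11, p12) → 56.0174
  f17: (p6, p1, p11) → 16.1801
  f18: (p6, p13, p12) → 27.4029
  f19: (p2, p13, p3) → 34.9222
  f20: (p2, p14, p3) → 6.7478
  f21: (p2, p6, p13) → 24.7539
  f22: (p2, p6, p14) → 7.0166
Σ area = 843.532

Euler: V−E+F = 13−33+22 = 2.


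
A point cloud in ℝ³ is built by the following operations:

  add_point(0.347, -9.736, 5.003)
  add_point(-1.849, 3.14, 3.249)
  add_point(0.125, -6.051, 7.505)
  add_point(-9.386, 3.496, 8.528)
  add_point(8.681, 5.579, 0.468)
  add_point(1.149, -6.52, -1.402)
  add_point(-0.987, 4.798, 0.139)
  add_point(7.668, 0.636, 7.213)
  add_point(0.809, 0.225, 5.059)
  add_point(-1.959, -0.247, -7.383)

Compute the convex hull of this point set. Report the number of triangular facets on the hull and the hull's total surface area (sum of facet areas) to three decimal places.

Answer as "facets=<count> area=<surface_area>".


8 of the 10 inputs are extreme points: [0, 2, 3, 4, 5, 6, 7, 9].

Area of each hull facet:
  f1: (p9, p0, p3) → 121.7854
  f2: (p7, p4, p3) → 72.7928
  f3: (p6, p4, p3) → 42.1869
  f4: (p6, p9, p3) → 48.7188
  f5: (p6, p9, p4) → 43.4899
  f6: (p5, p9, p4) → 62.8715
  f7: (p5, p9, p0) → 17.8514
  f8: (p5, p7, p4) → 53.9785
  f9: (p5, p7, p0) → 44.7440
  f10: (p2, p0, p3) → 22.6081
  f11: (p2, p7, p3) → 68.0221
  f12: (p2, p7, p0) → 19.5459
Σ area = 618.595

Check V−E+F: 8 − 18 + 12 = 2.

facets=12 area=618.595


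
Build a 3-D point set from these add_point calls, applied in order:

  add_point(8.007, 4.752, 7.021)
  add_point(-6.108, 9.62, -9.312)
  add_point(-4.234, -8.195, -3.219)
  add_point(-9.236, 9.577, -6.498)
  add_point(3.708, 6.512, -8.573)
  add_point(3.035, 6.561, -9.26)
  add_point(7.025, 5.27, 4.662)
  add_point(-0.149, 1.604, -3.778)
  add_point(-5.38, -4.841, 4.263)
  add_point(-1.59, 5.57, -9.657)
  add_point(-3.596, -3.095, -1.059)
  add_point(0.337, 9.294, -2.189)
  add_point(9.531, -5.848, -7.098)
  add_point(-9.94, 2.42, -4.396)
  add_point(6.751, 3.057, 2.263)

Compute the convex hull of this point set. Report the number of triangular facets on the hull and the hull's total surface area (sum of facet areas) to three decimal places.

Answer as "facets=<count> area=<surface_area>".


Points on the hull: [0, 1, 2, 3, 4, 5, 6, 8, 9, 11, 12, 13] (12 of 15).

Area of each hull facet:
  f1: (p8, p0, p12) → 135.1954
  f2: (p3, p1, p13) → 15.1897
  f3: (p3, p8, p13) → 31.0346
  f4: (p3, p8, p0) → 150.9563
  f5: (p2, p8, p13) → 47.2722
  f6: (p2, p8, p12) → 57.0802
  f7: (p2, p9, p12) → 101.4818
  f8: (p2, p1, p13) → 49.1309
  f9: (p2, p9, p1) → 42.0061
  f10: (p4, p0, p12) → 106.2176
  f11: (p11, p3, p0) → 35.4691
  f12: (p11, p3, p1) → 20.2212
  f13: (p5, p9, p1) → 11.7444
  f14: (p5, p11, p1) → 35.1848
  f15: (p5, p11, p4) → 3.5911
  f16: (p5, p9, p12) → 32.3233
  f17: (p5, p4, p12) → 6.0095
  f18: (p6, p4, p0) → 3.2562
  f19: (p6, p11, p0) → 5.4189
  f20: (p6, p11, p4) → 39.8632
Σ area = 928.647

Euler: V−E+F = 12−30+20 = 2.

facets=20 area=928.647


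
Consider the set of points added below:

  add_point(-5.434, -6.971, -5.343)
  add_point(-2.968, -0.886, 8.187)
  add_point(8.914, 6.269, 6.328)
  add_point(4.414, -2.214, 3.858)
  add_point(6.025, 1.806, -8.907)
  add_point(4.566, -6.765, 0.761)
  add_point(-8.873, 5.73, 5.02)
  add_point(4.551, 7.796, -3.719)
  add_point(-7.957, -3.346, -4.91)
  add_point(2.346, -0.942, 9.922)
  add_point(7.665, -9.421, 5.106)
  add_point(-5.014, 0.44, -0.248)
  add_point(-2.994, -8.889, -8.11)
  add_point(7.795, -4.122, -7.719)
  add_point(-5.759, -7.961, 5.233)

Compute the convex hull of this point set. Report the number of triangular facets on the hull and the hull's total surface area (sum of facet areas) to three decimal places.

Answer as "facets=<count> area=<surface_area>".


Hull vertices (12/15): indices [0, 1, 2, 4, 6, 7, 8, 9, 10, 12, 13, 14].

Triangle areas on the boundary:
  f1: (p9, p2, p6) → 72.3595
  f2: (p9, p10, p2) → 57.5596
  f3: (p7, p2, p6) → 87.8275
  f4: (p7, p4, p2) → 40.6529
  f5: (p13, p12, p10) → 81.1687
  f6: (p13, p12, p4) → 36.9179
  f7: (p13, p10, p2) → 104.1895
  f8: (p13, p4, p2) → 50.7995
  f9: (p14, p9, p10) → 62.0003
  f10: (p14, p12, p10) → 90.0040
  f11: (p14, p0, p12) → 17.0269
  f12: (p8, p7, p6) → 101.2100
  f13: (p8, p7, p4) → 61.9546
  f14: (p8, p14, p6) → 71.1120
  f15: (p8, p14, p0) → 23.5631
  f16: (p8, p12, p4) → 56.4296
  f17: (p8, p0, p12) → 5.8264
  f18: (p1, p9, p6) → 18.6009
  f19: (p1, p14, p6) → 36.9563
  f20: (p1, p14, p9) → 20.6027
Σ area = 1096.762

Euler: V−E+F = 12−30+20 = 2.

facets=20 area=1096.762


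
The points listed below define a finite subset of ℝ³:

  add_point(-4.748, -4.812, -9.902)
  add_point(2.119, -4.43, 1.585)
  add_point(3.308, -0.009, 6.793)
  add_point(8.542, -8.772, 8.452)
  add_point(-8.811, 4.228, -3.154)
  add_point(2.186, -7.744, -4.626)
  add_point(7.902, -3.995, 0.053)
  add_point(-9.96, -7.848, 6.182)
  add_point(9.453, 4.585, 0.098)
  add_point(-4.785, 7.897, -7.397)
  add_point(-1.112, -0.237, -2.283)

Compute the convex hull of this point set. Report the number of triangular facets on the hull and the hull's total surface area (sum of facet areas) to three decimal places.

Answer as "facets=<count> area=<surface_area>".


Extreme-point indices: [0, 2, 3, 4, 5, 6, 7, 8, 9] — 9 of 11 on the boundary.

Per-facet area ½‖(b−a)×(c−a)‖:
  f1: (p9, p0, p8) → 105.7278
  f2: (p2, p3, p7) → 79.7391
  f3: (p2, p3, p8) → 51.7675
  f4: (p2, p9, p8) → 82.9061
  f5: (p5, p3, p7) → 114.0645
  f6: (p5, p0, p7) → 73.5149
  f7: (p5, p0, p8) → 66.4484
  f8: (p4, p2, p7) → 105.9190
  f9: (p4, p2, p9) → 55.8889
  f10: (p4, p0, p7) → 89.3917
  f11: (p4, p9, p0) → 40.9695
  f12: (p6, p3, p8) → 37.2811
  f13: (p6, p5, p8) → 29.6474
  f14: (p6, p5, p3) → 38.1029
Σ area = 971.369

Euler characteristic 9−21+14 = 2 ✓

facets=14 area=971.369


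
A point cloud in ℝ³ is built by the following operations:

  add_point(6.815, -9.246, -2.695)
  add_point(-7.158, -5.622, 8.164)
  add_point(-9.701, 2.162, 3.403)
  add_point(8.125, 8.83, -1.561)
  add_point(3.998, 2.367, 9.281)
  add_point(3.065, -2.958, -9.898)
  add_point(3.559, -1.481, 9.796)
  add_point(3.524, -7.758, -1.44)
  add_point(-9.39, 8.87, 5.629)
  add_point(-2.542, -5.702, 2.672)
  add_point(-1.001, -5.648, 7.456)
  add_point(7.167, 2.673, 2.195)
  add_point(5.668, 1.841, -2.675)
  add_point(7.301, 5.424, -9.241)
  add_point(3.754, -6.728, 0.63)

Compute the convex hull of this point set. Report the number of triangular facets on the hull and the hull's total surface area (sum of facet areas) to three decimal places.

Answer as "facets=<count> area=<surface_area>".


Hull vertices (12/15): indices [0, 1, 2, 3, 4, 5, 6, 7, 8, 10, 11, 13].

Per-facet area ½‖(b−a)×(c−a)‖:
  f1: (p8, p5, p2) → 60.6735
  f2: (p1, p5, p2) → 90.5090
  f3: (p1, p8, p2) → 26.5700
  f4: (p1, p8, p6) → 84.8490
  f5: (p11, p0, p3) → 37.8418
  f6: (p11, p6, p0) → 60.0821
  f7: (p13, p0, p3) → 67.8356
  f8: (p13, p5, p0) → 45.6064
  f9: (p13, p8, p3) → 77.2510
  f10: (p13, p8, p5) → 105.2568
  f11: (p4, p8, p3) → 100.9000
  f12: (p4, p8, p6) → 28.0316
  f13: (p4, p11, p3) → 23.4520
  f14: (p4, p11, p6) → 14.8538
  f15: (p10, p6, p0) → 43.9227
  f16: (p10, p1, p0) → 30.5456
  f17: (p10, p1, p6) → 15.6821
  f18: (p7, p5, p0) → 18.5873
  f19: (p7, p1, p0) → 11.6689
  f20: (p7, p1, p5) → 62.5009
Σ area = 1006.620

Check V−E+F: 12 − 30 + 20 = 2.

facets=20 area=1006.620


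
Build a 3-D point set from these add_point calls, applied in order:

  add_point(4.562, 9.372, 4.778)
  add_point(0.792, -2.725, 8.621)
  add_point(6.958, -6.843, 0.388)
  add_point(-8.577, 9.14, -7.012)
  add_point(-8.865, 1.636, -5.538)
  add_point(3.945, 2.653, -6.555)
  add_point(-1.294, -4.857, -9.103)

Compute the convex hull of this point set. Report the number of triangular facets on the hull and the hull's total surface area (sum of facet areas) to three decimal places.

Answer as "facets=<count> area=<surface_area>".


Hull vertices (7/7): indices [0, 1, 2, 3, 4, 5, 6].

Area of each hull facet:
  f1: (p1, p0, p2) → 73.3083
  f2: (p5, p0, p2) → 79.6427
  f3: (p6, p5, p2) → 54.5193
  f4: (p6, p1, p4) → 90.1265
  f5: (p6, p1, p2) → 69.8886
  f6: (p3, p5, p0) → 91.7782
  f7: (p3, p1, p4) → 62.7187
  f8: (p3, p1, p0) → 116.8289
  f9: (p3, p6, p4) → 34.8772
  f10: (p3, p6, p5) → 66.4454
Σ area = 740.134

Euler: V−E+F = 7−15+10 = 2.

facets=10 area=740.134


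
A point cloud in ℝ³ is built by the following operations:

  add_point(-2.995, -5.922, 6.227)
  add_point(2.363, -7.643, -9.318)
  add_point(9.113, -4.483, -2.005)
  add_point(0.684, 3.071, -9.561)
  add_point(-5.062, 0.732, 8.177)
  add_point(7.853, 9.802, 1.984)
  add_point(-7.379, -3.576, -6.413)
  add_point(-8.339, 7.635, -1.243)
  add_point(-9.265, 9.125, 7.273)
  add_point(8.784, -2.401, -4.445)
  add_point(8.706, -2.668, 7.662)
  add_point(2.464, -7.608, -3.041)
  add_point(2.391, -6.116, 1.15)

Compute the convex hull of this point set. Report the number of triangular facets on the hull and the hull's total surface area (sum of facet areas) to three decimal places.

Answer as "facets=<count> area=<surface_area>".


facets=20 area=1101.398

Extreme-point indices: [0, 1, 2, 3, 4, 5, 6, 7, 8, 9, 10, 11] — 12 of 13 on the boundary.

Facet areas (half cross-product norm):
  f1: (p10, p5, p8) → 122.4895
  f2: (p10, p5, p2) → 65.6628
  f3: (p9, p5, p2) → 21.7163
  f4: (p9, p3, p5) → 73.3950
  f5: (p7, p6, p8) → 44.1449
  f6: (p7, p6, p3) → 62.6747
  f7: (p7, p5, p8) → 71.9654
  f8: (p7, p3, p5) → 94.3074
  f9: (p4, p10, p8) → 51.2901
  f10: (p0, p4, p10) → 44.2424
  f11: (p0, p6, p8) → 108.1311
  f12: (p0, p4, p8) → 13.3695
  f13: (p1, p6, p3) → 51.4761
  f14: (p1, p9, p3) → 47.2372
  f15: (p1, p9, p2) → 15.4245
  f16: (p1, p0, p6) → 73.9542
  f17: (p11, p1, p0) → 18.3342
  f18: (p11, p0, p10) → 62.6413
  f19: (p11, p1, p2) → 23.0028
  f20: (p11, p10, p2) → 35.9383
Σ area = 1101.398

Check V−E+F: 12 − 30 + 20 = 2.


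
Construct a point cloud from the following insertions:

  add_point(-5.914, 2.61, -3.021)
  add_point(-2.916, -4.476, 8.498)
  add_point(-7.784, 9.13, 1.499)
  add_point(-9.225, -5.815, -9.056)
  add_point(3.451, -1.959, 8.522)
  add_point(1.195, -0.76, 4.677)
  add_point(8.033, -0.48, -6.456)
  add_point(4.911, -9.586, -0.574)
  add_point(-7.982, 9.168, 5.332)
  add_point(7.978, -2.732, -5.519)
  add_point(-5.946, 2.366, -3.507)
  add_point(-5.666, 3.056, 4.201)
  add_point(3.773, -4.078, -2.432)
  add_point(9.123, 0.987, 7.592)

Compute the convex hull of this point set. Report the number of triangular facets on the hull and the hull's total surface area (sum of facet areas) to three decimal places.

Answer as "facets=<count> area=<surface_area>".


facets=16 area=945.635

Points on the hull: [1, 2, 3, 4, 6, 7, 8, 9, 10, 13] (10 of 14).

Triangle areas on the boundary:
  f1: (p4, p8, p13) → 50.4856
  f2: (p7, p4, p13) → 38.5167
  f3: (p1, p8, p3) → 134.8985
  f4: (p1, p4, p8) → 50.9777
  f5: (p1, p7, p3) → 106.9117
  f6: (p1, p7, p4) → 40.6280
  f7: (p10, p6, p3) → 75.7964
  f8: (p2, p8, p13) → 36.5619
  f9: (p2, p6, p13) → 131.9517
  f10: (p2, p10, p6) → 55.1790
  f11: (p2, p8, p3) → 28.7347
  f12: (p2, p10, p3) → 22.9402
  f13: (p9, p7, p13) → 58.8128
  f14: (p9, p6, p13) → 16.5723
  f15: (p9, p7, p3) → 75.0359
  f16: (p9, p6, p3) → 21.6317
Σ area = 945.635

Check V−E+F: 10 − 24 + 16 = 2.


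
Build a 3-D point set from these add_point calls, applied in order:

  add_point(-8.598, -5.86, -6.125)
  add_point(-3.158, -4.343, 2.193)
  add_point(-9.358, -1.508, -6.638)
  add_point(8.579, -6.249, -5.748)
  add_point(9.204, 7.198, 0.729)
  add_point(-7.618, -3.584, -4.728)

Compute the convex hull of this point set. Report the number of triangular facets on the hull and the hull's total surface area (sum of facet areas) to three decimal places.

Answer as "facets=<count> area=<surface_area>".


facets=6 area=462.769

Extreme-point indices: [0, 1, 2, 3, 4] — 5 of 6 on the boundary.

Per-facet area ½‖(b−a)×(c−a)‖:
  f1: (p3, p4, p2) → 136.7522
  f2: (p1, p4, p2) → 93.4135
  f3: (p1, p3, p4) → 100.9502
  f4: (p0, p3, p2) → 37.4795
  f5: (p0, p1, p2) → 22.3398
  f6: (p0, p1, p3) → 71.8342
Σ area = 462.769

Euler: V−E+F = 5−9+6 = 2.


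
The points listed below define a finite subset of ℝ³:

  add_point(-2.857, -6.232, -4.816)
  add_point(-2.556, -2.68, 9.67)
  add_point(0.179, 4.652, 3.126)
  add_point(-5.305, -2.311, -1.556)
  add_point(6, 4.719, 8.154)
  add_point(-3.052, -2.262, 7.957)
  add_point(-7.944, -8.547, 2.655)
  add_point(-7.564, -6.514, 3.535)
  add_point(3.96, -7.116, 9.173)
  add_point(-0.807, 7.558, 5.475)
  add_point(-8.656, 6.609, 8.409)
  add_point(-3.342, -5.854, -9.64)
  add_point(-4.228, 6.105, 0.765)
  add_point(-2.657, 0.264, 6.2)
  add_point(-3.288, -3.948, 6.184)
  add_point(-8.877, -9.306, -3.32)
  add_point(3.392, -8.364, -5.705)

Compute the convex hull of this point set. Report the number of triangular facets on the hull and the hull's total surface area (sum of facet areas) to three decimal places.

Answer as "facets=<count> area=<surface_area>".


facets=18 area=888.165

Hull vertices (11/17): indices [1, 2, 4, 6, 8, 9, 10, 11, 12, 15, 16].

Facet areas (half cross-product norm):
  f1: (p12, p11, p15) → 70.5885
  f2: (p12, p9, p4) → 17.3678
  f3: (p10, p9, p4) → 25.2022
  f4: (p10, p1, p4) → 63.1503
  f5: (p10, p12, p9) → 24.2507
  f6: (p10, p12, p15) → 72.8938
  f7: (p8, p1, p4) → 43.4870
  f8: (p2, p11, p4) → 49.0315
  f9: (p2, p12, p4) → 7.1264
  f10: (p2, p12, p11) → 41.2978
  f11: (p16, p11, p15) → 37.1618
  f12: (p16, p8, p15) → 92.6332
  f13: (p16, p11, p4) → 76.3214
  f14: (p16, p8, p4) → 90.0391
  f15: (p6, p8, p1) → 41.8239
  f16: (p6, p10, p1) → 59.0105
  f17: (p6, p8, p15) → 32.7992
  f18: (p6, p10, p15) → 43.9796
Σ area = 888.165

Euler: V−E+F = 11−27+18 = 2.


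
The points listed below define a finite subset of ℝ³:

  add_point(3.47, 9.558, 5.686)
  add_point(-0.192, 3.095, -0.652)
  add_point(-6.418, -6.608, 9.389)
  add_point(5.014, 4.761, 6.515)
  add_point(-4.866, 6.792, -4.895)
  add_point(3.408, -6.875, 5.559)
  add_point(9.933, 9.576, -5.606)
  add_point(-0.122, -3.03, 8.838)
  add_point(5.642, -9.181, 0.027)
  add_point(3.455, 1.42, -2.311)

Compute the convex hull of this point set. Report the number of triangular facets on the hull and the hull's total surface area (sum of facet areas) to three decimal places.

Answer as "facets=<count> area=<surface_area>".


Points on the hull: [0, 2, 3, 4, 5, 6, 7, 8] (8 of 10).

Per-facet area ½‖(b−a)×(c−a)‖:
  f1: (p4, p8, p2) → 140.1899
  f2: (p4, p8, p6) → 138.7619
  f3: (p4, p0, p2) → 125.2628
  f4: (p4, p0, p6) → 83.2359
  f5: (p5, p8, p2) → 25.6836
  f6: (p7, p0, p2) → 34.4501
  f7: (p7, p5, p2) → 21.7864
  f8: (p3, p7, p0) → 18.8940
  f9: (p3, p7, p5) → 29.5636
  f10: (p3, p0, p6) → 33.2225
  f11: (p3, p8, p6) → 107.0165
  f12: (p3, p5, p8) → 34.8856
Σ area = 792.953

Check V−E+F: 8 − 18 + 12 = 2.

facets=12 area=792.953


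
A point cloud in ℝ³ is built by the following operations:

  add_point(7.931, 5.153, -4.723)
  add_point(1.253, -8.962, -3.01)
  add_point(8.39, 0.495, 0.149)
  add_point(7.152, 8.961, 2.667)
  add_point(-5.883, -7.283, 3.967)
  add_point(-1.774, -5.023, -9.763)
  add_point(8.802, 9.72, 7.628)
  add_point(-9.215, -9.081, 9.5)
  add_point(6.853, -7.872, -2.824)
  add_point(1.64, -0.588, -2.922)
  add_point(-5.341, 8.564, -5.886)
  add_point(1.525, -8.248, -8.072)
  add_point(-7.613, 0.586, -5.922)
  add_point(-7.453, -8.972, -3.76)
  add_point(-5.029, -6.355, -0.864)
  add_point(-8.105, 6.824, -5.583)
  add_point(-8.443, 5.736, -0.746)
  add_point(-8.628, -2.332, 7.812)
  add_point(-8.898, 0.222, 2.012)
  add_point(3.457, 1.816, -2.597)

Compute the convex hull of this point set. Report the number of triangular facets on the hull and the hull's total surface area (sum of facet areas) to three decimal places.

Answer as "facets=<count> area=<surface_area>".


Hull vertices (16/20): indices [0, 1, 2, 3, 5, 6, 7, 8, 10, 11, 12, 13, 15, 16, 17, 18].

Area of each hull facet:
  f1: (p8, p6, p7) → 204.9799
  f2: (p17, p6, p7) → 57.9824
  f3: (p10, p0, p5) → 89.7385
  f4: (p10, p15, p5) → 23.0536
  f5: (p2, p0, p6) → 40.0155
  f6: (p2, p8, p6) → 19.0803
  f7: (p2, p8, p0) → 28.0223
  f8: (p18, p17, p7) → 17.6017
  f9: (p18, p13, p7) → 61.9775
  f10: (p18, p13, p15) → 54.7134
  f11: (p16, p17, p6) → 113.7186
  f12: (p16, p10, p6) → 64.0556
  f13: (p16, p10, p15) → 7.8623
  f14: (p16, p18, p15) → 11.8720
  f15: (p16, p18, p17) → 12.6525
  f16: (p12, p15, p5) → 20.1238
  f17: (p12, p13, p5) → 37.3356
  f18: (p12, p13, p15) → 8.5842
  f19: (p11, p13, p5) → 22.4051
  f20: (p11, p0, p5) → 36.4957
  f21: (p11, p8, p0) → 49.4452
  f22: (p3, p0, p6) → 10.9721
  f23: (p3, p10, p6) → 24.4410
  f24: (p3, p10, p0) → 56.9414
  f25: (p1, p11, p8) → 14.5951
  f26: (p1, p11, p13) → 22.3557
  f27: (p1, p8, p7) → 37.0351
  f28: (p1, p13, p7) → 58.3835
Σ area = 1206.440

Euler characteristic 16−42+28 = 2 ✓

facets=28 area=1206.440


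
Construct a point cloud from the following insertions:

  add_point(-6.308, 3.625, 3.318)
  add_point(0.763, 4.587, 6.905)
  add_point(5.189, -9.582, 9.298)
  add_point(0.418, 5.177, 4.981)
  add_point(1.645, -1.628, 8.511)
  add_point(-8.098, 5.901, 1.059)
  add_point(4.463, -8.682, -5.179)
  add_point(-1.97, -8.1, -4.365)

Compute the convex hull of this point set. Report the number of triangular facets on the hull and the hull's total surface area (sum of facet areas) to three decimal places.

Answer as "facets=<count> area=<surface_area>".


facets=12 area=518.749

Extreme-point indices: [0, 1, 2, 3, 4, 5, 6, 7] — 8 of 8 on the boundary.

Area of each hull facet:
  f1: (p3, p6, p5) → 82.9731
  f2: (p7, p6, p5) → 45.9477
  f3: (p7, p0, p5) → 25.5533
  f4: (p7, p6, p2) → 47.1604
  f5: (p7, p0, p2) → 110.1221
  f6: (p1, p6, p2) → 106.2108
  f7: (p1, p3, p6) → 17.3188
  f8: (p1, p0, p5) → 11.3524
  f9: (p1, p3, p5) → 7.8993
  f10: (p4, p0, p2) → 29.6734
  f11: (p4, p1, p2) → 8.8379
  f12: (p4, p1, p0) → 25.6999
Σ area = 518.749

Euler: V−E+F = 8−18+12 = 2.


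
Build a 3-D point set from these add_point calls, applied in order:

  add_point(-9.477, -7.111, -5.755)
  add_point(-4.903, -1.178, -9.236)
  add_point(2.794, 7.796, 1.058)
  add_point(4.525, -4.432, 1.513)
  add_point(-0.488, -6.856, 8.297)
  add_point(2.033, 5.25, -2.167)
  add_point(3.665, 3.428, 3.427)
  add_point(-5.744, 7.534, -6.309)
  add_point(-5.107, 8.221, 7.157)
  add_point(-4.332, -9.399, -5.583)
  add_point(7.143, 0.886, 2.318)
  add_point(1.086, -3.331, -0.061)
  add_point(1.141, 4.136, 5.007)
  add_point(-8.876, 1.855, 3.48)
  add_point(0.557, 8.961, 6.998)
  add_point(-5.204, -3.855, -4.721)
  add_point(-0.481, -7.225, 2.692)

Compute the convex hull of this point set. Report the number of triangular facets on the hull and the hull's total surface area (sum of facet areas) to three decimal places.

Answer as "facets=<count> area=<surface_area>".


Extreme-point indices: [0, 1, 2, 3, 4, 5, 7, 8, 9, 10, 13, 14, 16] — 13 of 17 on the boundary.

Triangle areas on the boundary:
  f1: (p4, p14, p10) → 70.4214
  f2: (p9, p4, p0) → 40.3762
  f3: (p13, p4, p0) → 82.6393
  f4: (p13, p7, p0) → 73.2802
  f5: (p2, p14, p10) → 26.1547
  f6: (p2, p7, p14) → 34.1891
  f7: (p3, p4, p10) → 24.1550
  f8: (p1, p3, p10) → 43.1190
  f9: (p1, p3, p9) → 55.6174
  f10: (p1, p7, p0) → 33.1454
  f11: (p1, p9, p0) → 22.7926
  f12: (p8, p4, p14) → 44.5592
  f13: (p8, p13, p4) → 53.6825
  f14: (p8, p7, p14) → 38.5551
  f15: (p8, p13, p7) → 48.1346
  f16: (p16, p9, p4) → 11.7671
  f17: (p16, p3, p4) → 16.1956
  f18: (p16, p3, p9) → 26.3250
  f19: (p5, p2, p7) → 17.7876
  f20: (p5, p1, p7) → 41.3887
  f21: (p5, p2, p10) → 16.4873
  f22: (p5, p1, p10) → 43.5037
Σ area = 864.277

Euler characteristic 13−33+22 = 2 ✓

facets=22 area=864.277


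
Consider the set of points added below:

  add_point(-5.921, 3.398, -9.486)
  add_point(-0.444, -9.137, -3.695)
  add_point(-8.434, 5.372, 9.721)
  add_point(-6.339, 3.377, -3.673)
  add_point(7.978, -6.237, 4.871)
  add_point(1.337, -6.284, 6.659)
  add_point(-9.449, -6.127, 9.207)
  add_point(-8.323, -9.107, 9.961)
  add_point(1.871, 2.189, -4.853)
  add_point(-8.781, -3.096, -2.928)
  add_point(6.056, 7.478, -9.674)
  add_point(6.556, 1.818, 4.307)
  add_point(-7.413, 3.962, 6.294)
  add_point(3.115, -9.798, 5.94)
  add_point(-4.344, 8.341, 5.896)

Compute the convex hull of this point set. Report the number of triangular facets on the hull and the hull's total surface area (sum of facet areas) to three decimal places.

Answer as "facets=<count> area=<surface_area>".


facets=18 area=1141.786

Hull vertices (11/15): indices [0, 1, 2, 4, 6, 7, 9, 10, 11, 13, 14].

Area of each hull facet:
  f1: (p1, p10, p4) → 113.3538
  f2: (p13, p1, p4) → 31.4167
  f3: (p11, p2, p4) → 62.7015
  f4: (p11, p2, p14) → 37.4321
  f5: (p11, p10, p4) → 55.6194
  f6: (p11, p10, p14) → 96.0718
  f7: (p7, p2, p4) → 123.7006
  f8: (p7, p13, p4) → 23.5819
  f9: (p7, p2, p6) → 9.4768
  f10: (p7, p13, p1) → 62.4840
  f11: (p0, p1, p10) → 93.7491
  f12: (p0, p10, p14) → 101.1073
  f13: (p0, p2, p14) → 47.8663
  f14: (p9, p7, p6) → 18.5578
  f15: (p9, p2, p6) → 70.8700
  f16: (p9, p0, p2) → 72.3112
  f17: (p9, p7, p1) → 71.8781
  f18: (p9, p0, p1) → 49.6076
Σ area = 1141.786

Euler characteristic 11−27+18 = 2 ✓


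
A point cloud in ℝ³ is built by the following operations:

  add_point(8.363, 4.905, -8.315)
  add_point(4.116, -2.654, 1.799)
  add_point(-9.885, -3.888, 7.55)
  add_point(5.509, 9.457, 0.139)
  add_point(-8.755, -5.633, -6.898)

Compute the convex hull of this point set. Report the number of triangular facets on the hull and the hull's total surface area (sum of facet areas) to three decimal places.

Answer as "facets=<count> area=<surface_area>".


Points on the hull: [0, 1, 2, 3, 4] (5 of 5).

Area of each hull facet:
  f1: (p4, p3, p2) → 149.9172
  f2: (p4, p3, p0) → 100.7215
  f3: (p1, p3, p2) → 90.7946
  f4: (p1, p3, p0) → 58.7585
  f5: (p1, p4, p2) → 99.7200
  f6: (p1, p4, p0) → 105.2164
Σ area = 605.128

Check V−E+F: 5 − 9 + 6 = 2.

facets=6 area=605.128


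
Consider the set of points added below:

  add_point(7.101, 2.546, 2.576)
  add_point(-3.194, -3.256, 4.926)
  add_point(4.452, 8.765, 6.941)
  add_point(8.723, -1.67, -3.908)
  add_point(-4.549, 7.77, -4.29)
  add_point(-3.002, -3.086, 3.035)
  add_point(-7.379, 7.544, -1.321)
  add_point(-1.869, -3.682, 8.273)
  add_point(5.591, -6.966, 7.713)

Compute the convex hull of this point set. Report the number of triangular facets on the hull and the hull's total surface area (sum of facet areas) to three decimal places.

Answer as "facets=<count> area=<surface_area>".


9 of the 9 inputs are extreme points: [0, 1, 2, 3, 4, 5, 6, 7, 8].

Area of each hull facet:
  f1: (p2, p7, p6) → 93.5500
  f2: (p8, p2, p7) → 57.1784
  f3: (p5, p8, p3) → 64.9041
  f4: (p0, p2, p3) → 12.0793
  f5: (p0, p8, p3) → 43.0743
  f6: (p0, p8, p2) → 40.7521
  f7: (p4, p5, p6) → 25.2072
  f8: (p4, p5, p3) → 87.0720
  f9: (p4, p2, p6) → 29.3851
  f10: (p4, p2, p3) → 102.6700
  f11: (p1, p7, p6) → 18.1046
  f12: (p1, p5, p6) → 10.7895
  f13: (p1, p8, p7) → 14.0404
  f14: (p1, p5, p8) → 9.2426
Σ area = 608.049

Euler: V−E+F = 9−21+14 = 2.

facets=14 area=608.049


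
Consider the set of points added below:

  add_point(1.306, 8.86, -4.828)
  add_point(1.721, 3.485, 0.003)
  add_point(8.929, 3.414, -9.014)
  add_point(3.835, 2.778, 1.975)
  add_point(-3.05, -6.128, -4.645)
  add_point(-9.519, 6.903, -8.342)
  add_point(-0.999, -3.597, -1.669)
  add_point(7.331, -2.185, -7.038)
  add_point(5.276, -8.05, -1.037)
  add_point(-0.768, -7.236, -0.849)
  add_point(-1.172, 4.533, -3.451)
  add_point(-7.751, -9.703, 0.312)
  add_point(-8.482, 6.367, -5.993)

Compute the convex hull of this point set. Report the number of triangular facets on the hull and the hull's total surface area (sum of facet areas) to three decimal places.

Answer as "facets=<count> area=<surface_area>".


9 of the 13 inputs are extreme points: [0, 2, 3, 4, 5, 7, 8, 11, 12].

Triangle areas on the boundary:
  f1: (p8, p3, p2) → 66.6380
  f2: (p8, p3, p11) → 74.7478
  f3: (p4, p11, p5) → 55.2393
  f4: (p4, p8, p11) → 35.0285
  f5: (p0, p2, p5) → 51.9020
  f6: (p0, p3, p2) → 47.0874
  f7: (p7, p2, p5) → 57.4827
  f8: (p7, p4, p5) → 85.1872
  f9: (p7, p8, p2) → 11.3971
  f10: (p7, p4, p8) → 39.2776
  f11: (p12, p0, p5) → 12.0195
  f12: (p12, p0, p3) → 47.3358
  f13: (p12, p11, p5) → 19.1655
  f14: (p12, p3, p11) → 116.6396
Σ area = 719.148

Euler: V−E+F = 9−21+14 = 2.

facets=14 area=719.148


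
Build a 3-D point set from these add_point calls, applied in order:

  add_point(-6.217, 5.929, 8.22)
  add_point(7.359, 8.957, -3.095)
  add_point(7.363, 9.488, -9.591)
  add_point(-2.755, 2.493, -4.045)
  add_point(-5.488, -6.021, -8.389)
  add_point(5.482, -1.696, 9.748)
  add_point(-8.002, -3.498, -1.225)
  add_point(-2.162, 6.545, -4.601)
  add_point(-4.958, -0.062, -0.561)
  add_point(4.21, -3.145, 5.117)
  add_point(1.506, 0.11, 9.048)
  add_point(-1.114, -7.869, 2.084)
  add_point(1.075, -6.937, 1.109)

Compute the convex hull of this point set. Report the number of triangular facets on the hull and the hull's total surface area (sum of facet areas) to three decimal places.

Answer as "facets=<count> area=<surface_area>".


facets=18 area=863.983

11 of the 13 inputs are extreme points: [0, 1, 2, 4, 5, 6, 7, 9, 10, 11, 12].

Per-facet area ½‖(b−a)×(c−a)‖:
  f1: (p0, p11, p6) → 59.2501
  f2: (p4, p11, p6) → 35.1395
  f3: (p9, p5, p2) → 43.6243
  f4: (p7, p0, p6) → 72.7500
  f5: (p7, p0, p2) → 53.8950
  f6: (p7, p4, p6) → 47.9207
  f7: (p7, p4, p2) → 71.2526
  f8: (p1, p5, p2) → 31.7800
  f9: (p1, p0, p2) → 44.7434
  f10: (p1, p0, p5) → 111.1494
  f11: (p10, p5, p11) → 24.1216
  f12: (p10, p0, p11) → 51.9467
  f13: (p10, p0, p5) → 4.8874
  f14: (p12, p4, p2) → 113.0896
  f15: (p12, p4, p11) → 14.7361
  f16: (p12, p9, p2) → 62.3254
  f17: (p12, p5, p11) → 13.8389
  f18: (p12, p9, p5) → 7.5325
Σ area = 863.983

Euler characteristic 11−27+18 = 2 ✓


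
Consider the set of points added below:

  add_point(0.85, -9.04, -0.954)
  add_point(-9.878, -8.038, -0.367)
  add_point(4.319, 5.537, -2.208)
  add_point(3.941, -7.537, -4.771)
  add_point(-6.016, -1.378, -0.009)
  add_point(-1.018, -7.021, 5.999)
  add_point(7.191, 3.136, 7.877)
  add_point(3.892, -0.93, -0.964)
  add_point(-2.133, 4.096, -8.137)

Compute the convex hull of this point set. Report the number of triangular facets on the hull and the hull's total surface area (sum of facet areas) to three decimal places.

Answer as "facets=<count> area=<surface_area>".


facets=12 area=617.785

8 of the 9 inputs are extreme points: [0, 1, 2, 3, 4, 5, 6, 8].

Area of each hull facet:
  f1: (p5, p0, p1) → 38.1659
  f2: (p5, p0, p6) → 48.4779
  f3: (p4, p8, p1) → 32.5698
  f4: (p4, p5, p1) → 36.2600
  f5: (p4, p5, p6) → 63.5419
  f6: (p3, p0, p1) → 21.9267
  f7: (p3, p8, p1) → 93.0762
  f8: (p3, p0, p6) → 41.8692
  f9: (p2, p3, p6) → 71.6534
  f10: (p2, p3, p8) → 56.2984
  f11: (p2, p4, p6) → 67.7691
  f12: (p2, p4, p8) → 46.1765
Σ area = 617.785

Euler: V−E+F = 8−18+12 = 2.


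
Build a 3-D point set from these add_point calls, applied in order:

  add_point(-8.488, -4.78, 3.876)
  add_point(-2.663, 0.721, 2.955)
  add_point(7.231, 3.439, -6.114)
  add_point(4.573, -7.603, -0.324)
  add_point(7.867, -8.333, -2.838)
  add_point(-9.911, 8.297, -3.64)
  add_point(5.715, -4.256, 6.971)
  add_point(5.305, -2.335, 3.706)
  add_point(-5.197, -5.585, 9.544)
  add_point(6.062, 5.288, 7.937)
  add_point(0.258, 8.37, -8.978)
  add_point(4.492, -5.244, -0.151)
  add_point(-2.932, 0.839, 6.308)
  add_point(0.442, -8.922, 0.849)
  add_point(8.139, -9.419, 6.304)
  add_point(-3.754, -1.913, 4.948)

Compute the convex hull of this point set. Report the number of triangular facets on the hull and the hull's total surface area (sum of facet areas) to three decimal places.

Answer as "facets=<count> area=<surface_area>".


facets=16 area=1028.447

10 of the 16 inputs are extreme points: [0, 2, 4, 5, 8, 9, 10, 12, 13, 14].

Area of each hull facet:
  f1: (p9, p10, p5) → 103.0117
  f2: (p9, p8, p14) → 96.6272
  f3: (p13, p10, p5) → 111.2395
  f4: (p13, p8, p14) → 51.4139
  f5: (p12, p8, p5) → 43.0909
  f6: (p12, p9, p5) → 68.7584
  f7: (p12, p9, p8) → 31.4996
  f8: (p2, p9, p14) → 102.9403
  f9: (p2, p9, p10) → 63.0080
  f10: (p0, p8, p5) → 40.8236
  f11: (p0, p13, p5) → 74.8288
  f12: (p0, p13, p8) → 33.1006
  f13: (p4, p13, p10) → 79.5240
  f14: (p4, p2, p10) → 41.7834
  f15: (p4, p13, p14) → 34.6926
  f16: (p4, p2, p14) → 52.1043
Σ area = 1028.447

Check V−E+F: 10 − 24 + 16 = 2.


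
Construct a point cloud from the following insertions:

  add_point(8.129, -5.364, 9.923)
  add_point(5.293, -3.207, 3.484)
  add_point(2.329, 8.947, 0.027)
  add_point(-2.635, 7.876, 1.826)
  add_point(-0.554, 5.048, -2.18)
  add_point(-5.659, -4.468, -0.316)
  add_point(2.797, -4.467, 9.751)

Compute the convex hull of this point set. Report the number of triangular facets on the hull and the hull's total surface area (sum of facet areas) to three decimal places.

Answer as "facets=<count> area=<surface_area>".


facets=10 area=394.862

Points on the hull: [0, 1, 2, 3, 4, 5, 6] (7 of 7).

Facet areas (half cross-product norm):
  f1: (p3, p2, p0) → 49.3568
  f2: (p3, p4, p5) → 28.8526
  f3: (p3, p4, p2) → 12.3807
  f4: (p1, p0, p5) → 33.8204
  f5: (p1, p4, p5) → 56.1906
  f6: (p1, p2, p0) → 38.3647
  f7: (p1, p4, p2) → 30.8516
  f8: (p6, p0, p5) → 26.7693
  f9: (p6, p3, p5) → 81.3765
  f10: (p6, p3, p0) → 36.8988
Σ area = 394.862

Euler: V−E+F = 7−15+10 = 2.


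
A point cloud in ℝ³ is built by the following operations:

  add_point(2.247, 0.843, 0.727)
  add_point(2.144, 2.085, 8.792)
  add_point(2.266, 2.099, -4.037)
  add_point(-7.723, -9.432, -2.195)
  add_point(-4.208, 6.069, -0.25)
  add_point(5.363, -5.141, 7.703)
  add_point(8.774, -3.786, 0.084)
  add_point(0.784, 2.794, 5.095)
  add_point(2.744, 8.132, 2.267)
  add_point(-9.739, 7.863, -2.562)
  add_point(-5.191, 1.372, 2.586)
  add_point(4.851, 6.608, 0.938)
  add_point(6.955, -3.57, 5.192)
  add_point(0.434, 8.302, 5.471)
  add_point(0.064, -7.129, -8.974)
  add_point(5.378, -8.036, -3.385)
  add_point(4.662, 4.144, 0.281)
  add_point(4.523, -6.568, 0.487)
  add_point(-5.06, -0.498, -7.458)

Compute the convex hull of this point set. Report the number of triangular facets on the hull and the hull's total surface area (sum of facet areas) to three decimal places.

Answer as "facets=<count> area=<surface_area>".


Points on the hull: [1, 2, 3, 5, 6, 8, 9, 10, 11, 12, 13, 14, 15, 18] (14 of 19).

Area of each hull facet:
  f1: (p10, p3, p9) → 54.5073
  f2: (p10, p1, p9) → 33.9448
  f3: (p10, p1, p3) → 51.0442
  f4: (p5, p1, p3) → 67.7123
  f5: (p13, p1, p9) → 42.2472
  f6: (p13, p11, p1) → 23.7118
  f7: (p18, p3, p9) → 54.6307
  f8: (p18, p14, p3) → 41.5231
  f9: (p2, p14, p6) → 50.8989
  f10: (p2, p11, p6) → 34.4523
  f11: (p2, p18, p14) → 35.3599
  f12: (p2, p11, p9) → 48.1855
  f13: (p2, p18, p9) → 45.6388
  f14: (p15, p14, p3) → 41.0644
  f15: (p15, p5, p3) → 75.6548
  f16: (p15, p14, p6) → 18.5914
  f17: (p15, p5, p6) → 26.9014
  f18: (p12, p11, p6) → 29.4411
  f19: (p12, p5, p6) → 4.9079
  f20: (p12, p11, p1) → 38.2245
  f21: (p12, p5, p1) → 13.3117
  f22: (p8, p11, p9) → 16.9497
  f23: (p8, p13, p9) → 25.6120
  f24: (p8, p13, p11) → 3.3629
Σ area = 877.879

Euler: V−E+F = 14−36+24 = 2.

facets=24 area=877.879


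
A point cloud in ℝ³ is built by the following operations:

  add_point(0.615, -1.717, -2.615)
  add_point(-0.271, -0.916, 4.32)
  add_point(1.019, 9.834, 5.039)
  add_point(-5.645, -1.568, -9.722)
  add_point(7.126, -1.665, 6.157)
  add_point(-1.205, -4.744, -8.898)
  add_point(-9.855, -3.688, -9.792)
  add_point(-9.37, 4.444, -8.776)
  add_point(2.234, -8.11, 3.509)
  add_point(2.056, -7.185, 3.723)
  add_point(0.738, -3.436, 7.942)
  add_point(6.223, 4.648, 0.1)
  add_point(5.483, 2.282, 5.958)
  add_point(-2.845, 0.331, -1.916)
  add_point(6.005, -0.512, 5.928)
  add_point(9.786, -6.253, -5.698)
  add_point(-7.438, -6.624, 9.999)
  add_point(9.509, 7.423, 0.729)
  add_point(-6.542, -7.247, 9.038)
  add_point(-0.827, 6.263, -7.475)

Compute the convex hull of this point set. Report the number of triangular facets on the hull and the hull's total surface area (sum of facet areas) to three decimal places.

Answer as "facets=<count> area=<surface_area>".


14 of the 20 inputs are extreme points: [2, 3, 4, 5, 6, 7, 8, 10, 12, 15, 16, 17, 18, 19].

Per-facet area ½‖(b−a)×(c−a)‖:
  f1: (p7, p19, p2) → 54.7419
  f2: (p7, p16, p6) → 82.7137
  f3: (p7, p16, p2) → 164.8019
  f4: (p7, p3, p6) → 16.7575
  f5: (p7, p3, p19) → 29.9340
  f6: (p17, p19, p15) → 94.5558
  f7: (p17, p19, p2) → 60.1435
  f8: (p18, p16, p6) → 12.5802
  f9: (p18, p8, p6) → 94.5962
  f10: (p5, p19, p15) → 63.9897
  f11: (p5, p3, p19) → 26.1147
  f12: (p5, p3, p6) → 11.5429
  f13: (p5, p8, p6) → 53.8947
  f14: (p5, p8, p15) → 64.7883
  f15: (p4, p18, p16) → 9.2915
  f16: (p4, p18, p8) → 42.8238
  f17: (p4, p8, p15) → 49.8149
  f18: (p4, p17, p15) → 68.9514
  f19: (p12, p16, p2) → 71.1595
  f20: (p12, p17, p2) → 34.5923
  f21: (p12, p4, p17) → 16.3195
  f22: (p10, p4, p16) → 3.1993
  f23: (p10, p12, p16) → 16.3656
  f24: (p10, p12, p4) → 14.6064
Σ area = 1158.279

Euler: V−E+F = 14−36+24 = 2.

facets=24 area=1158.279


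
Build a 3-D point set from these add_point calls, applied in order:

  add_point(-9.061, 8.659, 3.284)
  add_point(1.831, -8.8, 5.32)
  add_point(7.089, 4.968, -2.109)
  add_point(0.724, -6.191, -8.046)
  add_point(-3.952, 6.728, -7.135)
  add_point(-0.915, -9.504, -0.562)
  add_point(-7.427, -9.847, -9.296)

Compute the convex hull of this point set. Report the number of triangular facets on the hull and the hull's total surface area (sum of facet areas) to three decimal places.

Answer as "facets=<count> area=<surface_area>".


7 of the 7 inputs are extreme points: [0, 1, 2, 3, 4, 5, 6].

Triangle areas on the boundary:
  f1: (p1, p2, p0) → 138.9062
  f2: (p1, p6, p0) → 170.1837
  f3: (p4, p2, p0) → 72.0049
  f4: (p4, p6, p0) → 98.7223
  f5: (p3, p1, p2) → 92.3416
  f6: (p3, p4, p2) → 76.8421
  f7: (p3, p4, p6) → 61.8905
  f8: (p5, p1, p6) → 7.6713
  f9: (p5, p3, p6) → 36.7741
  f10: (p5, p3, p1) → 19.9216
Σ area = 775.258

Euler characteristic 7−15+10 = 2 ✓

facets=10 area=775.258


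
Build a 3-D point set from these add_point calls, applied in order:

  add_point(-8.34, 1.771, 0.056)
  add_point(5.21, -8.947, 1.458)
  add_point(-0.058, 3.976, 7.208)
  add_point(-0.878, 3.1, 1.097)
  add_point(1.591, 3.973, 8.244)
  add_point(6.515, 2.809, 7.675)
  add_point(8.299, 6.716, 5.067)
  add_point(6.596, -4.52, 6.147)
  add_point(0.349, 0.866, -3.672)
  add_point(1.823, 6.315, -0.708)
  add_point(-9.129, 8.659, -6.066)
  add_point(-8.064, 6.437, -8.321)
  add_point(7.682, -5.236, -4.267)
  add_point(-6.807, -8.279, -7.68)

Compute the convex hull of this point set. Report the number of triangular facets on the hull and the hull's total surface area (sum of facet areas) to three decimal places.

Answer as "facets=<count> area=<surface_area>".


12 of the 14 inputs are extreme points: [0, 1, 2, 4, 5, 6, 7, 9, 10, 11, 12, 13].

Triangle areas on the boundary:
  f1: (p4, p6, p10) → 72.8143
  f2: (p7, p12, p6) → 59.8493
  f3: (p7, p12, p1) → 23.6753
  f4: (p7, p0, p1) → 56.0869
  f5: (p5, p4, p6) → 12.4684
  f6: (p5, p7, p6) → 14.2728
  f7: (p5, p7, p4) → 18.4200
  f8: (p2, p7, p4) → 9.3267
  f9: (p2, p7, p0) → 58.7852
  f10: (p2, p4, p10) → 7.7201
  f11: (p2, p0, p10) → 48.5418
  f12: (p9, p12, p6) → 57.9869
  f13: (p9, p11, p12) → 82.2441
  f14: (p9, p6, p10) → 19.0009
  f15: (p9, p11, p10) → 20.5963
  f16: (p13, p0, p1) → 93.7979
  f17: (p13, p12, p1) → 53.3747
  f18: (p13, p11, p12) → 111.6422
  f19: (p13, p0, p10) → 57.9408
  f20: (p13, p11, p10) → 18.5474
Σ area = 897.092

Euler: V−E+F = 12−30+20 = 2.

facets=20 area=897.092
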